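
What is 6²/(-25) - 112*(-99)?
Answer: 277164/25 ≈ 11087.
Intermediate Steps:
6²/(-25) - 112*(-99) = 36*(-1/25) + 11088 = -36/25 + 11088 = 277164/25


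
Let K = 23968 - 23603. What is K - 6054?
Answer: -5689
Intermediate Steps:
K = 365
K - 6054 = 365 - 6054 = -5689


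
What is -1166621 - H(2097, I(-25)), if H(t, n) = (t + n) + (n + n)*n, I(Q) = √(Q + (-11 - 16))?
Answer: -1168614 - 2*I*√13 ≈ -1.1686e+6 - 7.2111*I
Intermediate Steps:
I(Q) = √(-27 + Q) (I(Q) = √(Q - 27) = √(-27 + Q))
H(t, n) = n + t + 2*n² (H(t, n) = (n + t) + (2*n)*n = (n + t) + 2*n² = n + t + 2*n²)
-1166621 - H(2097, I(-25)) = -1166621 - (√(-27 - 25) + 2097 + 2*(√(-27 - 25))²) = -1166621 - (√(-52) + 2097 + 2*(√(-52))²) = -1166621 - (2*I*√13 + 2097 + 2*(2*I*√13)²) = -1166621 - (2*I*√13 + 2097 + 2*(-52)) = -1166621 - (2*I*√13 + 2097 - 104) = -1166621 - (1993 + 2*I*√13) = -1166621 + (-1993 - 2*I*√13) = -1168614 - 2*I*√13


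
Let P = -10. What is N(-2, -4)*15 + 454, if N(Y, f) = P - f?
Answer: 364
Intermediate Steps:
N(Y, f) = -10 - f
N(-2, -4)*15 + 454 = (-10 - 1*(-4))*15 + 454 = (-10 + 4)*15 + 454 = -6*15 + 454 = -90 + 454 = 364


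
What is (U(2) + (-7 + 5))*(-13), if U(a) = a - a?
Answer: 26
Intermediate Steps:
U(a) = 0
(U(2) + (-7 + 5))*(-13) = (0 + (-7 + 5))*(-13) = (0 - 2)*(-13) = -2*(-13) = 26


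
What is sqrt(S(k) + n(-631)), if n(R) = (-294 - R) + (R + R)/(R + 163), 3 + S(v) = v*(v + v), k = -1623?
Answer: sqrt(32054130134)/78 ≈ 2295.3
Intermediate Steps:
S(v) = -3 + 2*v**2 (S(v) = -3 + v*(v + v) = -3 + v*(2*v) = -3 + 2*v**2)
n(R) = -294 - R + 2*R/(163 + R) (n(R) = (-294 - R) + (2*R)/(163 + R) = (-294 - R) + 2*R/(163 + R) = -294 - R + 2*R/(163 + R))
sqrt(S(k) + n(-631)) = sqrt((-3 + 2*(-1623)**2) + (-47922 - 1*(-631)**2 - 455*(-631))/(163 - 631)) = sqrt((-3 + 2*2634129) + (-47922 - 1*398161 + 287105)/(-468)) = sqrt((-3 + 5268258) - (-47922 - 398161 + 287105)/468) = sqrt(5268255 - 1/468*(-158978)) = sqrt(5268255 + 79489/234) = sqrt(1232851159/234) = sqrt(32054130134)/78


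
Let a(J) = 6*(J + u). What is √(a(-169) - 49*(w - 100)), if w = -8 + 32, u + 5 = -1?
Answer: √2674 ≈ 51.711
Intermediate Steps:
u = -6 (u = -5 - 1 = -6)
w = 24
a(J) = -36 + 6*J (a(J) = 6*(J - 6) = 6*(-6 + J) = -36 + 6*J)
√(a(-169) - 49*(w - 100)) = √((-36 + 6*(-169)) - 49*(24 - 100)) = √((-36 - 1014) - 49*(-76)) = √(-1050 + 3724) = √2674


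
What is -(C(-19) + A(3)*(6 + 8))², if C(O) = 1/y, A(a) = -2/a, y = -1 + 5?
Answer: -11881/144 ≈ -82.507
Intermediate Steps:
y = 4
C(O) = ¼ (C(O) = 1/4 = ¼)
-(C(-19) + A(3)*(6 + 8))² = -(¼ + (-2/3)*(6 + 8))² = -(¼ - 2*⅓*14)² = -(¼ - ⅔*14)² = -(¼ - 28/3)² = -(-109/12)² = -1*11881/144 = -11881/144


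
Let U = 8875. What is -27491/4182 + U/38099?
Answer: -1010264359/159330018 ≈ -6.3407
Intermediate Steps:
-27491/4182 + U/38099 = -27491/4182 + 8875/38099 = -1010264359/159330018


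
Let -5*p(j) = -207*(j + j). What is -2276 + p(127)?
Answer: 41198/5 ≈ 8239.6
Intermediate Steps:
p(j) = 414*j/5 (p(j) = -(-207)*(j + j)/5 = -(-207)*2*j/5 = -(-414)*j/5 = 414*j/5)
-2276 + p(127) = -2276 + (414/5)*127 = -2276 + 52578/5 = 41198/5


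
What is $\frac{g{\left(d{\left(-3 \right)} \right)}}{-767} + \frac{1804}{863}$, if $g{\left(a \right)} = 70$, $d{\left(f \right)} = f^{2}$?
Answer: $\frac{1323258}{661921} \approx 1.9991$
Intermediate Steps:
$\frac{g{\left(d{\left(-3 \right)} \right)}}{-767} + \frac{1804}{863} = \frac{70}{-767} + \frac{1804}{863} = 70 \left(- \frac{1}{767}\right) + 1804 \cdot \frac{1}{863} = - \frac{70}{767} + \frac{1804}{863} = \frac{1323258}{661921}$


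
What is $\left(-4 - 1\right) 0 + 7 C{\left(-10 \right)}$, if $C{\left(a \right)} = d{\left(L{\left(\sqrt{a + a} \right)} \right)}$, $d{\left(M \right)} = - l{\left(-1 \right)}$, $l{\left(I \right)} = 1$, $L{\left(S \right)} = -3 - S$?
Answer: $-7$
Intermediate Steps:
$d{\left(M \right)} = -1$ ($d{\left(M \right)} = \left(-1\right) 1 = -1$)
$C{\left(a \right)} = -1$
$\left(-4 - 1\right) 0 + 7 C{\left(-10 \right)} = \left(-4 - 1\right) 0 + 7 \left(-1\right) = \left(-5\right) 0 - 7 = 0 - 7 = -7$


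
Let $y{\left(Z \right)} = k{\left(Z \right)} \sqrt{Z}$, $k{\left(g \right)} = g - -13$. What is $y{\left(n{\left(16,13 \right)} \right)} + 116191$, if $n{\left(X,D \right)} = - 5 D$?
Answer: $116191 - 52 i \sqrt{65} \approx 1.1619 \cdot 10^{5} - 419.24 i$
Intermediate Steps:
$k{\left(g \right)} = 13 + g$ ($k{\left(g \right)} = g + 13 = 13 + g$)
$y{\left(Z \right)} = \sqrt{Z} \left(13 + Z\right)$ ($y{\left(Z \right)} = \left(13 + Z\right) \sqrt{Z} = \sqrt{Z} \left(13 + Z\right)$)
$y{\left(n{\left(16,13 \right)} \right)} + 116191 = \sqrt{\left(-5\right) 13} \left(13 - 65\right) + 116191 = \sqrt{-65} \left(13 - 65\right) + 116191 = i \sqrt{65} \left(-52\right) + 116191 = - 52 i \sqrt{65} + 116191 = 116191 - 52 i \sqrt{65}$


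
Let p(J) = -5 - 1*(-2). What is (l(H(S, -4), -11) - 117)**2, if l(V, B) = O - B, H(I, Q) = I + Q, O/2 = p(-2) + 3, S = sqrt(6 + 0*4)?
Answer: 11236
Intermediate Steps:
p(J) = -3 (p(J) = -5 + 2 = -3)
S = sqrt(6) (S = sqrt(6 + 0) = sqrt(6) ≈ 2.4495)
O = 0 (O = 2*(-3 + 3) = 2*0 = 0)
l(V, B) = -B (l(V, B) = 0 - B = -B)
(l(H(S, -4), -11) - 117)**2 = (-1*(-11) - 117)**2 = (11 - 117)**2 = (-106)**2 = 11236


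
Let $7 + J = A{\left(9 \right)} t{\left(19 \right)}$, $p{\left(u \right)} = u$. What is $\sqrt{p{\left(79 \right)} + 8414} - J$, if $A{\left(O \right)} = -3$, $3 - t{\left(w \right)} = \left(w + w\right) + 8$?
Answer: $-122 + \sqrt{8493} \approx -29.843$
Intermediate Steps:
$t{\left(w \right)} = -5 - 2 w$ ($t{\left(w \right)} = 3 - \left(\left(w + w\right) + 8\right) = 3 - \left(2 w + 8\right) = 3 - \left(8 + 2 w\right) = -5 - 2 w$)
$J = 122$ ($J = -7 - 3 \left(-5 - 38\right) = -7 - -129 = -7 + 129 = 122$)
$\sqrt{p{\left(79 \right)} + 8414} - J = \sqrt{79 + 8414} - 122 = \sqrt{8493} - 122 = -122 + \sqrt{8493}$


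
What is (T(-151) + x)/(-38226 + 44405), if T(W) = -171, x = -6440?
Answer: -6611/6179 ≈ -1.0699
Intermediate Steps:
(T(-151) + x)/(-38226 + 44405) = (-171 - 6440)/(-38226 + 44405) = -6611/6179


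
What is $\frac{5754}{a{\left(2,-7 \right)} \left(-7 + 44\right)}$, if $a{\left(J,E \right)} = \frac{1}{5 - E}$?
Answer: $\frac{69048}{37} \approx 1866.2$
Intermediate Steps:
$\frac{5754}{a{\left(2,-7 \right)} \left(-7 + 44\right)} = \frac{5754}{- \frac{1}{-5 - 7} \left(-7 + 44\right)} = \frac{5754}{- \frac{1}{-12} \cdot 37} = \frac{5754}{\left(-1\right) \left(- \frac{1}{12}\right) 37} = \frac{5754}{\frac{1}{12} \cdot 37} = \frac{5754}{\frac{37}{12}} = 5754 \cdot \frac{12}{37} = \frac{69048}{37}$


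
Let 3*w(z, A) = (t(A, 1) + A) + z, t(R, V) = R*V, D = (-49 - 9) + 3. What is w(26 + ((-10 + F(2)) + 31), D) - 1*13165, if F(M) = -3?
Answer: -13187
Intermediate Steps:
D = -55 (D = -58 + 3 = -55)
w(z, A) = z/3 + 2*A/3 (w(z, A) = ((A*1 + A) + z)/3 = ((A + A) + z)/3 = (2*A + z)/3 = (z + 2*A)/3 = z/3 + 2*A/3)
w(26 + ((-10 + F(2)) + 31), D) - 1*13165 = ((26 + ((-10 - 3) + 31))/3 + (⅔)*(-55)) - 1*13165 = ((26 + (-13 + 31))/3 - 110/3) - 13165 = ((26 + 18)/3 - 110/3) - 13165 = ((⅓)*44 - 110/3) - 13165 = (44/3 - 110/3) - 13165 = -22 - 13165 = -13187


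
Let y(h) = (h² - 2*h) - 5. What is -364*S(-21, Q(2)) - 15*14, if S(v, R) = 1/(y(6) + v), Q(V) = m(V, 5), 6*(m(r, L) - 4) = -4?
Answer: -28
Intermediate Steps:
m(r, L) = 10/3 (m(r, L) = 4 + (⅙)*(-4) = 4 - ⅔ = 10/3)
Q(V) = 10/3
y(h) = -5 + h² - 2*h
S(v, R) = 1/(19 + v) (S(v, R) = 1/((-5 + 6² - 2*6) + v) = 1/((-5 + 36 - 12) + v) = 1/(19 + v))
-364*S(-21, Q(2)) - 15*14 = -364/(19 - 21) - 15*14 = -364/(-2) - 210 = -364*(-½) - 210 = 182 - 210 = -28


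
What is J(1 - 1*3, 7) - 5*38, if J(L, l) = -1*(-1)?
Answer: -189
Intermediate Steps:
J(L, l) = 1
J(1 - 1*3, 7) - 5*38 = 1 - 5*38 = 1 - 190 = -189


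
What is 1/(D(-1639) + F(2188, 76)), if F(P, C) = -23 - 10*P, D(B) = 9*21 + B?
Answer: -1/23353 ≈ -4.2821e-5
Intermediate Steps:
D(B) = 189 + B
1/(D(-1639) + F(2188, 76)) = 1/((189 - 1639) + (-23 - 10*2188)) = 1/(-1450 + (-23 - 21880)) = 1/(-1450 - 21903) = 1/(-23353) = -1/23353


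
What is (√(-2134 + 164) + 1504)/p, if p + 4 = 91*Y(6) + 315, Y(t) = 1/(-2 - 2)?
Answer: 6016/1153 + 4*I*√1970/1153 ≈ 5.2177 + 0.15398*I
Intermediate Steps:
Y(t) = -¼ (Y(t) = 1/(-4) = -¼)
p = 1153/4 (p = -4 + (91*(-¼) + 315) = -4 + (-91/4 + 315) = -4 + 1169/4 = 1153/4 ≈ 288.25)
(√(-2134 + 164) + 1504)/p = (√(-2134 + 164) + 1504)/(1153/4) = (√(-1970) + 1504)*(4/1153) = (I*√1970 + 1504)*(4/1153) = (1504 + I*√1970)*(4/1153) = 6016/1153 + 4*I*√1970/1153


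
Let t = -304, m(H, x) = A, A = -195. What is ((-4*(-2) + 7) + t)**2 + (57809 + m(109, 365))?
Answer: 141135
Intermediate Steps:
m(H, x) = -195
((-4*(-2) + 7) + t)**2 + (57809 + m(109, 365)) = ((-4*(-2) + 7) - 304)**2 + (57809 - 195) = ((8 + 7) - 304)**2 + 57614 = (15 - 304)**2 + 57614 = (-289)**2 + 57614 = 83521 + 57614 = 141135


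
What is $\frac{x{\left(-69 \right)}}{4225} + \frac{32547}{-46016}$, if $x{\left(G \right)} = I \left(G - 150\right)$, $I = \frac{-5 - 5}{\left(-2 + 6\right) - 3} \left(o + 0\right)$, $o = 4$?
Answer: $\frac{53117817}{38883520} \approx 1.3661$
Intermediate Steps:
$I = -40$ ($I = \frac{-5 - 5}{\left(-2 + 6\right) - 3} \left(4 + 0\right) = - \frac{10}{4 - 3} \cdot 4 = - \frac{10}{1} \cdot 4 = \left(-10\right) 1 \cdot 4 = \left(-10\right) 4 = -40$)
$x{\left(G \right)} = 6000 - 40 G$ ($x{\left(G \right)} = - 40 \left(G - 150\right) = - 40 \left(-150 + G\right) = 6000 - 40 G$)
$\frac{x{\left(-69 \right)}}{4225} + \frac{32547}{-46016} = \frac{6000 - -2760}{4225} + \frac{32547}{-46016} = \left(6000 + 2760\right) \frac{1}{4225} + 32547 \left(- \frac{1}{46016}\right) = 8760 \cdot \frac{1}{4225} - \frac{32547}{46016} = \frac{1752}{845} - \frac{32547}{46016} = \frac{53117817}{38883520}$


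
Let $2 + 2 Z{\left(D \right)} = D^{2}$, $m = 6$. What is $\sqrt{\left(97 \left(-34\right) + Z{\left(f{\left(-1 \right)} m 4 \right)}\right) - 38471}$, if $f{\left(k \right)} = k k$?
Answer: $i \sqrt{41482} \approx 203.67 i$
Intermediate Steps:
$f{\left(k \right)} = k^{2}$
$Z{\left(D \right)} = -1 + \frac{D^{2}}{2}$
$\sqrt{\left(97 \left(-34\right) + Z{\left(f{\left(-1 \right)} m 4 \right)}\right) - 38471} = \sqrt{\left(97 \left(-34\right) - \left(1 - \frac{\left(\left(-1\right)^{2} \cdot 6 \cdot 4\right)^{2}}{2}\right)\right) - 38471} = \sqrt{\left(-3298 - \left(1 - \frac{\left(1 \cdot 6 \cdot 4\right)^{2}}{2}\right)\right) - 38471} = \sqrt{\left(-3298 - \left(1 - \frac{\left(6 \cdot 4\right)^{2}}{2}\right)\right) - 38471} = \sqrt{\left(-3298 - \left(1 - \frac{24^{2}}{2}\right)\right) - 38471} = \sqrt{\left(-3298 + \left(-1 + \frac{1}{2} \cdot 576\right)\right) - 38471} = \sqrt{\left(-3298 + \left(-1 + 288\right)\right) - 38471} = \sqrt{\left(-3298 + 287\right) - 38471} = \sqrt{-3011 - 38471} = \sqrt{-41482} = i \sqrt{41482}$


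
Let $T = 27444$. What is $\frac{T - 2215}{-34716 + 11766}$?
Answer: $- \frac{25229}{22950} \approx -1.0993$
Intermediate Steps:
$\frac{T - 2215}{-34716 + 11766} = \frac{27444 - 2215}{-34716 + 11766} = \frac{25229}{-22950} = 25229 \left(- \frac{1}{22950}\right) = - \frac{25229}{22950}$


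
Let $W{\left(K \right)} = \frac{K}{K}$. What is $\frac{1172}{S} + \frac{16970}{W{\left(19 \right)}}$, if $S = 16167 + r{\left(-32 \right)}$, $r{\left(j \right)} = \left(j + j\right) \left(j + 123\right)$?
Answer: $\frac{175521882}{10343} \approx 16970.0$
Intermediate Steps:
$W{\left(K \right)} = 1$
$r{\left(j \right)} = 2 j \left(123 + j\right)$
$S = 10343$ ($S = 16167 + 2 \left(-32\right) \left(123 - 32\right) = 16167 + 2 \left(-32\right) 91 = 16167 - 5824 = 10343$)
$\frac{1172}{S} + \frac{16970}{W{\left(19 \right)}} = \frac{1172}{10343} + \frac{16970}{1} = 1172 \cdot \frac{1}{10343} + 16970 \cdot 1 = \frac{1172}{10343} + 16970 = \frac{175521882}{10343}$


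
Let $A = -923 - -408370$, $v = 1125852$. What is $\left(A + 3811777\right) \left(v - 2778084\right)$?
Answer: $-6971136907968$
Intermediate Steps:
$A = 407447$ ($A = -923 + 408370 = 407447$)
$\left(A + 3811777\right) \left(v - 2778084\right) = \left(407447 + 3811777\right) \left(1125852 - 2778084\right) = 4219224 \left(-1652232\right) = -6971136907968$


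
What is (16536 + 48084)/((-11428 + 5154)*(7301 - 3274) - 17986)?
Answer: -16155/6320846 ≈ -0.0025558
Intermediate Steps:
(16536 + 48084)/((-11428 + 5154)*(7301 - 3274) - 17986) = 64620/(-6274*4027 - 17986) = 64620/(-25265398 - 17986) = 64620/(-25283384) = 64620*(-1/25283384) = -16155/6320846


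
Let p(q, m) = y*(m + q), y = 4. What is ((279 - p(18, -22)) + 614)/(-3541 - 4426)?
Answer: -909/7967 ≈ -0.11410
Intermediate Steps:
p(q, m) = 4*m + 4*q (p(q, m) = 4*(m + q) = 4*m + 4*q)
((279 - p(18, -22)) + 614)/(-3541 - 4426) = ((279 - (4*(-22) + 4*18)) + 614)/(-3541 - 4426) = ((279 - (-88 + 72)) + 614)/(-7967) = ((279 - 1*(-16)) + 614)*(-1/7967) = ((279 + 16) + 614)*(-1/7967) = (295 + 614)*(-1/7967) = 909*(-1/7967) = -909/7967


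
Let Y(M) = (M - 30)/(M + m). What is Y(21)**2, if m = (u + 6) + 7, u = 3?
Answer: 81/1369 ≈ 0.059167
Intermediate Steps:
m = 16 (m = (3 + 6) + 7 = 9 + 7 = 16)
Y(M) = (-30 + M)/(16 + M) (Y(M) = (M - 30)/(M + 16) = (-30 + M)/(16 + M))
Y(21)**2 = ((-30 + 21)/(16 + 21))**2 = (-9/37)**2 = 81/1369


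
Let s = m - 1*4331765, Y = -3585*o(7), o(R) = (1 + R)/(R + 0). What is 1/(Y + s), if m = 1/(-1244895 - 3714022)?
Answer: -34712419/150508263429102 ≈ -2.3063e-7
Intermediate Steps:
m = -1/4958917 (m = 1/(-4958917) = -1/4958917 ≈ -2.0166e-7)
o(R) = (1 + R)/R
Y = -28680/7 (Y = -3585*(1 + 7)/7 = -3585*8/7 = -28680/7 ≈ -4097.1)
s = -21480863098506/4958917 (s = -1/4958917 - 1*4331765 = -1/4958917 - 4331765 = -21480863098506/4958917 ≈ -4.3318e+6)
1/(Y + s) = 1/(-28680/7 - 21480863098506/4958917) = 1/(-150508263429102/34712419) = -34712419/150508263429102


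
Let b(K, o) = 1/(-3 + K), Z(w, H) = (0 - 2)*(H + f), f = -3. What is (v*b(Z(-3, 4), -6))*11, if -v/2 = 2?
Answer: 44/5 ≈ 8.8000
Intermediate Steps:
Z(w, H) = 6 - 2*H (Z(w, H) = (0 - 2)*(H - 3) = -2*(-3 + H) = 6 - 2*H)
v = -4 (v = -2*2 = -4)
(v*b(Z(-3, 4), -6))*11 = -4/(-3 + (6 - 2*4))*11 = -4/(-3 + (6 - 8))*11 = -4/(-3 - 2)*11 = -4/(-5)*11 = -4*(-⅕)*11 = (⅘)*11 = 44/5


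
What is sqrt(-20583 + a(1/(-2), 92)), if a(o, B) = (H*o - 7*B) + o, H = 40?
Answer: I*sqrt(84990)/2 ≈ 145.77*I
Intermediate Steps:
a(o, B) = -7*B + 41*o (a(o, B) = (40*o - 7*B) + o = (-7*B + 40*o) + o = -7*B + 41*o)
sqrt(-20583 + a(1/(-2), 92)) = sqrt(-20583 + (-7*92 + 41/(-2))) = sqrt(-20583 + (-644 + 41*(-1/2))) = sqrt(-20583 + (-644 - 41/2)) = sqrt(-20583 - 1329/2) = sqrt(-42495/2) = I*sqrt(84990)/2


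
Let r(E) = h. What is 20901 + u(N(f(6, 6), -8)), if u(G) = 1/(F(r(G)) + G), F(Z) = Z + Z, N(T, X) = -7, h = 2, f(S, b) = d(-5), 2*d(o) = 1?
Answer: 62702/3 ≈ 20901.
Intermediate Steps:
d(o) = ½ (d(o) = (½)*1 = ½)
f(S, b) = ½
r(E) = 2
F(Z) = 2*Z
u(G) = 1/(4 + G) (u(G) = 1/(2*2 + G) = 1/(4 + G))
20901 + u(N(f(6, 6), -8)) = 20901 + 1/(4 - 7) = 20901 + 1/(-3) = 20901 - ⅓ = 62702/3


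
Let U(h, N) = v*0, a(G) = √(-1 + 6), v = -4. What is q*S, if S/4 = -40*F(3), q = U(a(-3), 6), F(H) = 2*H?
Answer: 0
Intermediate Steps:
a(G) = √5
U(h, N) = 0 (U(h, N) = -4*0 = 0)
q = 0
S = -960 (S = 4*(-80*3) = 4*(-40*6) = 4*(-240) = -960)
q*S = 0*(-960) = 0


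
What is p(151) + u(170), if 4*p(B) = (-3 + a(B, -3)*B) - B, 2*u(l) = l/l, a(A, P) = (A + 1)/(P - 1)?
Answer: -2945/2 ≈ -1472.5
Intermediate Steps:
a(A, P) = (1 + A)/(-1 + P)
u(l) = ½ (u(l) = (l/l)/2 = (½)*1 = ½)
p(B) = -¾ - B/4 + B*(-¼ - B/4)/4 (p(B) = ((-3 + ((1 + B)/(-1 - 3))*B) - B)/4 = ((-3 + ((1 + B)/(-4))*B) - B)/4 = ((-3 + (-(1 + B)/4)*B) - B)/4 = ((-3 + (-¼ - B/4)*B) - B)/4 = ((-3 + B*(-¼ - B/4)) - B)/4 = (-3 - B + B*(-¼ - B/4))/4 = -¾ - B/4 + B*(-¼ - B/4)/4)
p(151) + u(170) = (-¾ - 5/16*151 - 1/16*151²) + ½ = (-¾ - 755/16 - 1/16*22801) + ½ = (-¾ - 755/16 - 22801/16) + ½ = -1473 + ½ = -2945/2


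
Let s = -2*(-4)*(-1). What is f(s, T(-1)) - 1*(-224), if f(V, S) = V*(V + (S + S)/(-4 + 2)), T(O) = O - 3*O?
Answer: 304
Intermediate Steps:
T(O) = -2*O
s = -8 (s = 8*(-1) = -8)
f(V, S) = V*(V - S) (f(V, S) = V*(V + (2*S)/(-2)) = V*(V + (2*S)*(-½)) = V*(V - S))
f(s, T(-1)) - 1*(-224) = -8*(-8 - (-2)*(-1)) - 1*(-224) = -8*(-8 - 1*2) + 224 = -8*(-8 - 2) + 224 = -8*(-10) + 224 = 80 + 224 = 304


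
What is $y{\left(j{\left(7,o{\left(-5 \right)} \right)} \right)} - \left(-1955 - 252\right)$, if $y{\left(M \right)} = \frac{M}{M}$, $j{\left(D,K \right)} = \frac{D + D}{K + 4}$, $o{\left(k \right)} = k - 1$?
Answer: $2208$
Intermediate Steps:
$o{\left(k \right)} = -1 + k$ ($o{\left(k \right)} = k - 1 = -1 + k$)
$j{\left(D,K \right)} = \frac{2 D}{4 + K}$
$y{\left(M \right)} = 1$
$y{\left(j{\left(7,o{\left(-5 \right)} \right)} \right)} - \left(-1955 - 252\right) = 1 - \left(-1955 - 252\right) = 1 - -2207 = 1 + 2207 = 2208$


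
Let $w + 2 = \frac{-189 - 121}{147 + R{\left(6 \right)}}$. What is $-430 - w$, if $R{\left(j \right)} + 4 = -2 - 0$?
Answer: $- \frac{60038}{141} \approx -425.8$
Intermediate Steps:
$R{\left(j \right)} = -6$ ($R{\left(j \right)} = -4 - 2 = -6$)
$w = - \frac{592}{141}$ ($w = -2 + \frac{-189 - 121}{147 - 6} = -2 - \frac{310}{141} = - \frac{592}{141} \approx -4.1986$)
$-430 - w = -430 - - \frac{592}{141} = -430 + \frac{592}{141} = - \frac{60038}{141}$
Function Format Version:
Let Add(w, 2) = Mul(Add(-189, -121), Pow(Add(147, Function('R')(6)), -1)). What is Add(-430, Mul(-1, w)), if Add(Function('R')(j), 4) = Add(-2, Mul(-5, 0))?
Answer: Rational(-60038, 141) ≈ -425.80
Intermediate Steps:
Function('R')(j) = -6 (Function('R')(j) = Add(-4, Add(-2, Mul(-5, 0))) = Add(-4, Add(-2, 0)) = Add(-4, -2) = -6)
w = Rational(-592, 141) (w = Add(-2, Mul(Add(-189, -121), Pow(Add(147, -6), -1))) = Add(-2, Mul(-310, Pow(141, -1))) = Add(-2, Mul(-310, Rational(1, 141))) = Add(-2, Rational(-310, 141)) = Rational(-592, 141) ≈ -4.1986)
Add(-430, Mul(-1, w)) = Add(-430, Mul(-1, Rational(-592, 141))) = Add(-430, Rational(592, 141)) = Rational(-60038, 141)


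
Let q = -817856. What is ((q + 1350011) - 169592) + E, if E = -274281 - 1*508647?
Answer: -420365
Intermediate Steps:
E = -782928 (E = -274281 - 508647 = -782928)
((q + 1350011) - 169592) + E = ((-817856 + 1350011) - 169592) - 782928 = (532155 - 169592) - 782928 = 362563 - 782928 = -420365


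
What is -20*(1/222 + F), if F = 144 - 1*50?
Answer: -208690/111 ≈ -1880.1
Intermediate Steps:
F = 94 (F = 144 - 50 = 94)
-20*(1/222 + F) = -20*(1/222 + 94) = -20*20869/222 = -208690/111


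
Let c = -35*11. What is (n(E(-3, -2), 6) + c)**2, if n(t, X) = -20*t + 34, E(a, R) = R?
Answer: 96721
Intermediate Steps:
c = -385
n(t, X) = 34 - 20*t
(n(E(-3, -2), 6) + c)**2 = ((34 - 20*(-2)) - 385)**2 = ((34 + 40) - 385)**2 = (74 - 385)**2 = (-311)**2 = 96721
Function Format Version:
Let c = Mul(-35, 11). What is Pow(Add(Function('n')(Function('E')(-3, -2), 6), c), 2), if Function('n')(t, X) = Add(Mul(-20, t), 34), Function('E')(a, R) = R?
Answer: 96721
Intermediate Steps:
c = -385
Function('n')(t, X) = Add(34, Mul(-20, t))
Pow(Add(Function('n')(Function('E')(-3, -2), 6), c), 2) = Pow(Add(Add(34, Mul(-20, -2)), -385), 2) = Pow(Add(Add(34, 40), -385), 2) = Pow(Add(74, -385), 2) = Pow(-311, 2) = 96721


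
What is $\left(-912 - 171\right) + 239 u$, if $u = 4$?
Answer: $-127$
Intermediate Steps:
$\left(-912 - 171\right) + 239 u = \left(-912 - 171\right) + 239 \cdot 4 = -1083 + 956 = -127$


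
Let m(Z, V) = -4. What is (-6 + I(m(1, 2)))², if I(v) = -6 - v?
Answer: 64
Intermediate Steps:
(-6 + I(m(1, 2)))² = (-6 + (-6 - 1*(-4)))² = (-6 + (-6 + 4))² = (-6 - 2)² = (-8)² = 64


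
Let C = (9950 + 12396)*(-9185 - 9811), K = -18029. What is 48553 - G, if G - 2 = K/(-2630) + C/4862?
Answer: 868565716571/6393530 ≈ 1.3585e+5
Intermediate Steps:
C = -424484616 (C = 22346*(-18996) = -424484616)
G = -558140654481/6393530 (G = 2 + (-18029/(-2630) - 424484616/4862) = 2 + (-18029*(-1/2630) - 424484616*1/4862) = 2 + (18029/2630 - 212242308/2431) = 2 - 558153441541/6393530 = -558140654481/6393530 ≈ -87298.)
48553 - G = 48553 - 1*(-558140654481/6393530) = 48553 + 558140654481/6393530 = 868565716571/6393530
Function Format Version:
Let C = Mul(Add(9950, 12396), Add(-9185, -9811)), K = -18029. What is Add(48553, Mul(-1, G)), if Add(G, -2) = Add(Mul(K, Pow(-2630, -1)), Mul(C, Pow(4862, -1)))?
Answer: Rational(868565716571, 6393530) ≈ 1.3585e+5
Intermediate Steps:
C = -424484616 (C = Mul(22346, -18996) = -424484616)
G = Rational(-558140654481, 6393530) (G = Add(2, Add(Mul(-18029, Pow(-2630, -1)), Mul(-424484616, Pow(4862, -1)))) = Add(2, Add(Mul(-18029, Rational(-1, 2630)), Mul(-424484616, Rational(1, 4862)))) = Add(2, Add(Rational(18029, 2630), Rational(-212242308, 2431))) = Add(2, Rational(-558153441541, 6393530)) = Rational(-558140654481, 6393530) ≈ -87298.)
Add(48553, Mul(-1, G)) = Add(48553, Mul(-1, Rational(-558140654481, 6393530))) = Add(48553, Rational(558140654481, 6393530)) = Rational(868565716571, 6393530)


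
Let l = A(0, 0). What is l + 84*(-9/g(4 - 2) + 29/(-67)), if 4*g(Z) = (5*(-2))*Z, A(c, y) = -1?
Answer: 38137/335 ≈ 113.84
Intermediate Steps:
l = -1
g(Z) = -5*Z/2 (g(Z) = ((5*(-2))*Z)/4 = (-10*Z)/4 = -5*Z/2)
l + 84*(-9/g(4 - 2) + 29/(-67)) = -1 + 84*(-9*(-2/(5*(4 - 2))) + 29/(-67)) = -1 + 84*(-9/((-5/2*2)) + 29*(-1/67)) = -1 + 84*(-9/(-5) - 29/67) = -1 + 84*(-9*(-⅕) - 29/67) = -1 + 84*(9/5 - 29/67) = -1 + 84*(458/335) = -1 + 38472/335 = 38137/335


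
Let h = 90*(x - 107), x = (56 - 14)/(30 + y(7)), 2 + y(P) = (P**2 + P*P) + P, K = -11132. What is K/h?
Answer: 105754/91215 ≈ 1.1594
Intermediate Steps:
y(P) = -2 + P + 2*P**2 (y(P) = -2 + ((P**2 + P*P) + P) = -2 + ((P**2 + P**2) + P) = -2 + (2*P**2 + P) = -2 + (P + 2*P**2) = -2 + P + 2*P**2)
x = 6/19 (x = (56 - 14)/(30 + (-2 + 7 + 2*7**2)) = 42/(30 + (-2 + 7 + 2*49)) = 42/(30 + (-2 + 7 + 98)) = 42/(30 + 103) = 42/133 = 42*(1/133) = 6/19 ≈ 0.31579)
h = -182430/19 (h = 90*(6/19 - 107) = 90*(-2027/19) = -182430/19 ≈ -9601.6)
K/h = -11132/(-182430/19) = -11132*(-19/182430) = 105754/91215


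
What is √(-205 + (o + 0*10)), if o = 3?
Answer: I*√202 ≈ 14.213*I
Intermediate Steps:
√(-205 + (o + 0*10)) = √(-205 + (3 + 0*10)) = √(-205 + (3 + 0)) = √(-205 + 3) = √(-202) = I*√202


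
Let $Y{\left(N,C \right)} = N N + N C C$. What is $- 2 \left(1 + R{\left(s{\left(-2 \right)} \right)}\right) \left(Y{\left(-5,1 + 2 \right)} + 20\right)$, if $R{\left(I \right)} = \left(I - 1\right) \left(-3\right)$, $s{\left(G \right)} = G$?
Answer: $0$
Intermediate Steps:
$Y{\left(N,C \right)} = N^{2} + N C^{2}$ ($Y{\left(N,C \right)} = N^{2} + C N C = N^{2} + N C^{2}$)
$R{\left(I \right)} = 3 - 3 I$ ($R{\left(I \right)} = \left(-1 + I\right) \left(-3\right) = 3 - 3 I$)
$- 2 \left(1 + R{\left(s{\left(-2 \right)} \right)}\right) \left(Y{\left(-5,1 + 2 \right)} + 20\right) = - 2 \left(1 + \left(3 - -6\right)\right) \left(- 5 \left(-5 + \left(1 + 2\right)^{2}\right) + 20\right) = - 2 \left(1 + \left(3 + 6\right)\right) \left(- 5 \left(-5 + 3^{2}\right) + 20\right) = - 2 \left(1 + 9\right) \left(- 5 \left(-5 + 9\right) + 20\right) = \left(-2\right) 10 \left(\left(-5\right) 4 + 20\right) = - 20 \left(-20 + 20\right) = \left(-20\right) 0 = 0$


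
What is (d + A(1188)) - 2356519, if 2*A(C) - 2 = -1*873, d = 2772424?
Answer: 830939/2 ≈ 4.1547e+5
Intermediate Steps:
A(C) = -871/2 (A(C) = 1 + (-1*873)/2 = 1 + (½)*(-873) = 1 - 873/2 = -871/2)
(d + A(1188)) - 2356519 = (2772424 - 871/2) - 2356519 = 5543977/2 - 2356519 = 830939/2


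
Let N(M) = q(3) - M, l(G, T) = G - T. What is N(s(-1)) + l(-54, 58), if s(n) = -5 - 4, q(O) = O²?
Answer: -94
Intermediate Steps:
s(n) = -9
N(M) = 9 - M (N(M) = 3² - M = 9 - M)
N(s(-1)) + l(-54, 58) = (9 - 1*(-9)) + (-54 - 1*58) = (9 + 9) + (-54 - 58) = 18 - 112 = -94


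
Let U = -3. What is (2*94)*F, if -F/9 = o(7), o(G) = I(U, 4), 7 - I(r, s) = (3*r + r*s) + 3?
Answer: -42300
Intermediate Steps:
I(r, s) = 4 - 3*r - r*s (I(r, s) = 7 - ((3*r + r*s) + 3) = 7 - (3 + 3*r + r*s) = 7 + (-3 - 3*r - r*s) = 4 - 3*r - r*s)
o(G) = 25 (o(G) = 4 - 3*(-3) - 1*(-3)*4 = 4 + 9 + 12 = 25)
F = -225 (F = -9*25 = -225)
(2*94)*F = (2*94)*(-225) = 188*(-225) = -42300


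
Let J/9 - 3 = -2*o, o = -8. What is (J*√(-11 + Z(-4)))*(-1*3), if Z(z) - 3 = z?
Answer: -1026*I*√3 ≈ -1777.1*I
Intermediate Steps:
Z(z) = 3 + z
J = 171 (J = 27 + 9*(-2*(-8)) = 27 + 9*16 = 27 + 144 = 171)
(J*√(-11 + Z(-4)))*(-1*3) = (171*√(-11 + (3 - 4)))*(-1*3) = (171*√(-11 - 1))*(-3) = (171*√(-12))*(-3) = (171*(2*I*√3))*(-3) = (342*I*√3)*(-3) = -1026*I*√3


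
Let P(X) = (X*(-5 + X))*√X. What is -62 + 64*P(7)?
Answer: -62 + 896*√7 ≈ 2308.6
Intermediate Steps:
P(X) = X^(3/2)*(-5 + X)
-62 + 64*P(7) = -62 + 64*(7^(3/2)*(-5 + 7)) = -62 + 64*((7*√7)*2) = -62 + 64*(14*√7) = -62 + 896*√7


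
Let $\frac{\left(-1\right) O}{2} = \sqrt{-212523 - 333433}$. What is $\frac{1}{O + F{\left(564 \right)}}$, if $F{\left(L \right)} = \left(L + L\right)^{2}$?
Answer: $\frac{79524}{101185201705} + \frac{i \sqrt{136489}}{404740806820} \approx 7.8593 \cdot 10^{-7} + 9.1279 \cdot 10^{-10} i$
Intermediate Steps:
$F{\left(L \right)} = 4 L^{2}$ ($F{\left(L \right)} = \left(2 L\right)^{2} = 4 L^{2}$)
$O = - 4 i \sqrt{136489}$ ($O = - 2 \sqrt{-212523 - 333433} = - 2 \sqrt{-545956} = - 2 \cdot 2 i \sqrt{136489} = - 4 i \sqrt{136489} \approx - 1477.8 i$)
$\frac{1}{O + F{\left(564 \right)}} = \frac{1}{- 4 i \sqrt{136489} + 4 \cdot 564^{2}} = \frac{1}{- 4 i \sqrt{136489} + 4 \cdot 318096} = \frac{1}{- 4 i \sqrt{136489} + 1272384} = \frac{1}{1272384 - 4 i \sqrt{136489}}$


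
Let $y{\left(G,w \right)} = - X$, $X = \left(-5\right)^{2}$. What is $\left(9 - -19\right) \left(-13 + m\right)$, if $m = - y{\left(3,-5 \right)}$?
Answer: $336$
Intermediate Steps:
$X = 25$
$y{\left(G,w \right)} = -25$ ($y{\left(G,w \right)} = \left(-1\right) 25 = -25$)
$m = 25$ ($m = \left(-1\right) \left(-25\right) = 25$)
$\left(9 - -19\right) \left(-13 + m\right) = \left(9 - -19\right) \left(-13 + 25\right) = \left(9 + 19\right) 12 = 28 \cdot 12 = 336$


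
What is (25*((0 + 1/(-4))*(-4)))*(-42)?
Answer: -1050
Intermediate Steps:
(25*((0 + 1/(-4))*(-4)))*(-42) = (25*((0 - ¼)*(-4)))*(-42) = (25*(-¼*(-4)))*(-42) = (25*1)*(-42) = 25*(-42) = -1050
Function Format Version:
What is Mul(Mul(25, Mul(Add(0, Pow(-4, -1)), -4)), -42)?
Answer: -1050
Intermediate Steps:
Mul(Mul(25, Mul(Add(0, Pow(-4, -1)), -4)), -42) = Mul(Mul(25, Mul(Add(0, Rational(-1, 4)), -4)), -42) = Mul(Mul(25, Mul(Rational(-1, 4), -4)), -42) = Mul(Mul(25, 1), -42) = Mul(25, -42) = -1050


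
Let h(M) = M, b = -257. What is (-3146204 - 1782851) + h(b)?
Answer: -4929312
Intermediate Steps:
(-3146204 - 1782851) + h(b) = (-3146204 - 1782851) - 257 = -4929055 - 257 = -4929312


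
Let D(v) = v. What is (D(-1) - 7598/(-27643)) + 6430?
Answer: 177724445/27643 ≈ 6429.3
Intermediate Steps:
(D(-1) - 7598/(-27643)) + 6430 = (-1 - 7598/(-27643)) + 6430 = (-1 - 7598*(-1/27643)) + 6430 = (-1 + 7598/27643) + 6430 = -20045/27643 + 6430 = 177724445/27643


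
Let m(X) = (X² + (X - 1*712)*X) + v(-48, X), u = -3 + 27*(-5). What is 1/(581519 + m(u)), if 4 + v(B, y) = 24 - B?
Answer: 1/717931 ≈ 1.3929e-6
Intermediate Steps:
u = -138 (u = -3 - 135 = -138)
v(B, y) = 20 - B (v(B, y) = -4 + (24 - B) = 20 - B)
m(X) = 68 + X² + X*(-712 + X) (m(X) = (X² + (X - 1*712)*X) + (20 - 1*(-48)) = (X² + (X - 712)*X) + (20 + 48) = (X² + (-712 + X)*X) + 68 = (X² + X*(-712 + X)) + 68 = 68 + X² + X*(-712 + X))
1/(581519 + m(u)) = 1/(581519 + (68 - 712*(-138) + 2*(-138)²)) = 1/(581519 + (68 + 98256 + 2*19044)) = 1/(581519 + (68 + 98256 + 38088)) = 1/(581519 + 136412) = 1/717931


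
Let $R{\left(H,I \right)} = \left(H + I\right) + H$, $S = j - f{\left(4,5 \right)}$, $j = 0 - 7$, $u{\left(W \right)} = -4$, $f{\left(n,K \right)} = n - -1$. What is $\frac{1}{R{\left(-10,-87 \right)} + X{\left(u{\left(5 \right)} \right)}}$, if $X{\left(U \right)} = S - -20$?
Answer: $- \frac{1}{99} \approx -0.010101$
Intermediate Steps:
$f{\left(n,K \right)} = 1 + n$ ($f{\left(n,K \right)} = n + 1 = 1 + n$)
$j = -7$
$S = -12$ ($S = -7 - \left(1 + 4\right) = -7 - 5 = -12$)
$R{\left(H,I \right)} = I + 2 H$
$X{\left(U \right)} = 8$ ($X{\left(U \right)} = -12 - -20 = -12 + 20 = 8$)
$\frac{1}{R{\left(-10,-87 \right)} + X{\left(u{\left(5 \right)} \right)}} = \frac{1}{\left(-87 + 2 \left(-10\right)\right) + 8} = \frac{1}{\left(-87 - 20\right) + 8} = \frac{1}{-107 + 8} = \frac{1}{-99} = - \frac{1}{99}$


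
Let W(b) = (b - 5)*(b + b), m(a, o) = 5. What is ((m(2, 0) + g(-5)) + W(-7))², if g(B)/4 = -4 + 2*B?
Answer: 13689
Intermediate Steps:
g(B) = -16 + 8*B (g(B) = 4*(-4 + 2*B) = -16 + 8*B)
W(b) = 2*b*(-5 + b) (W(b) = (-5 + b)*(2*b) = 2*b*(-5 + b))
((m(2, 0) + g(-5)) + W(-7))² = ((5 + (-16 + 8*(-5))) + 2*(-7)*(-5 - 7))² = ((5 + (-16 - 40)) + 2*(-7)*(-12))² = ((5 - 56) + 168)² = (-51 + 168)² = 117² = 13689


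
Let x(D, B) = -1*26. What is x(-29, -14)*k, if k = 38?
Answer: -988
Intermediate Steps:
x(D, B) = -26
x(-29, -14)*k = -26*38 = -988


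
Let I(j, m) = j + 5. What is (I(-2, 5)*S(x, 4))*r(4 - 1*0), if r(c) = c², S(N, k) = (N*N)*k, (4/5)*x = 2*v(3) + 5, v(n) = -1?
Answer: 2700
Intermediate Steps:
I(j, m) = 5 + j
x = 15/4 (x = 5*(2*(-1) + 5)/4 = 5*(-2 + 5)/4 = (5/4)*3 = 15/4 ≈ 3.7500)
S(N, k) = k*N² (S(N, k) = N²*k = k*N²)
(I(-2, 5)*S(x, 4))*r(4 - 1*0) = ((5 - 2)*(4*(15/4)²))*(4 - 1*0)² = (3*(4*(225/16)))*(4 + 0)² = (3*(225/4))*4² = (675/4)*16 = 2700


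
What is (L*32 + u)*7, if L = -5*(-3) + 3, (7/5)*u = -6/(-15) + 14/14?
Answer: 4039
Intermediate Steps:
u = 1 (u = 5*(-6/(-15) + 14/14)/7 = 5*(-6*(-1/15) + 14*(1/14))/7 = 5*(⅖ + 1)/7 = (5/7)*(7/5) = 1)
L = 18 (L = 15 + 3 = 18)
(L*32 + u)*7 = (18*32 + 1)*7 = (576 + 1)*7 = 577*7 = 4039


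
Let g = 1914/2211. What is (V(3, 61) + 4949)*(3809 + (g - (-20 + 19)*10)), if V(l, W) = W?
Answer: 1282214310/67 ≈ 1.9138e+7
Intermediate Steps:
g = 58/67 (g = 1914*(1/2211) = 58/67 ≈ 0.86567)
(V(3, 61) + 4949)*(3809 + (g - (-20 + 19)*10)) = (61 + 4949)*(3809 + (58/67 - (-20 + 19)*10)) = 5010*(3809 + (58/67 - (-1)*10)) = 5010*(3809 + (58/67 - 1*(-10))) = 5010*(3809 + (58/67 + 10)) = 5010*(3809 + 728/67) = 5010*(255931/67) = 1282214310/67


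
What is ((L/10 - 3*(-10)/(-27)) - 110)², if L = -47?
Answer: 108638929/8100 ≈ 13412.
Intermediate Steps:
((L/10 - 3*(-10)/(-27)) - 110)² = ((-47/10 - 3*(-10)/(-27)) - 110)² = ((-47*⅒ + 30*(-1/27)) - 110)² = ((-47/10 - 10/9) - 110)² = (-523/90 - 110)² = (-10423/90)² = 108638929/8100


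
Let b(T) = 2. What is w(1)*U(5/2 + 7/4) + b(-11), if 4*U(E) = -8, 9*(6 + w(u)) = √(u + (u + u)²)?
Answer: 14 - 2*√5/9 ≈ 13.503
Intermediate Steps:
w(u) = -6 + √(u + 4*u²)/9 (w(u) = -6 + √(u + (u + u)²)/9 = -6 + √(u + (2*u)²)/9 = -6 + √(u + 4*u²)/9)
U(E) = -2 (U(E) = (¼)*(-8) = -2)
w(1)*U(5/2 + 7/4) + b(-11) = (-6 + √(1*(1 + 4*1))/9)*(-2) + 2 = (-6 + √(1*(1 + 4))/9)*(-2) + 2 = (-6 + √(1*5)/9)*(-2) + 2 = (-6 + √5/9)*(-2) + 2 = (12 - 2*√5/9) + 2 = 14 - 2*√5/9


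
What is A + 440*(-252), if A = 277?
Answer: -110603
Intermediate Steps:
A + 440*(-252) = 277 + 440*(-252) = 277 - 110880 = -110603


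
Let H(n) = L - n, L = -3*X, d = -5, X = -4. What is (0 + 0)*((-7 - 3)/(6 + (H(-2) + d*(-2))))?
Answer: 0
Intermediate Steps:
L = 12 (L = -3*(-4) = 12)
H(n) = 12 - n
(0 + 0)*((-7 - 3)/(6 + (H(-2) + d*(-2)))) = (0 + 0)*((-7 - 3)/(6 + ((12 - 1*(-2)) - 5*(-2)))) = 0*(-10/(6 + ((12 + 2) + 10))) = 0*(-10/(6 + (14 + 10))) = 0*(-10/(6 + 24)) = 0*(-10/30) = 0*(-10*1/30) = 0*(-1/3) = 0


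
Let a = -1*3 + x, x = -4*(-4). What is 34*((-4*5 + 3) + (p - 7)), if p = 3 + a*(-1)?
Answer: -1156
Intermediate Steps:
x = 16
a = 13 (a = -1*3 + 16 = -3 + 16 = 13)
p = -10 (p = 3 + 13*(-1) = 3 - 13 = -10)
34*((-4*5 + 3) + (p - 7)) = 34*((-4*5 + 3) + (-10 - 7)) = 34*((-20 + 3) - 17) = 34*(-17 - 17) = 34*(-34) = -1156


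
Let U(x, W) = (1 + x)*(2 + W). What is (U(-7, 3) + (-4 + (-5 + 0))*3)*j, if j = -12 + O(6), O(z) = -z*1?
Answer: 1026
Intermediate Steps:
O(z) = -z
j = -18 (j = -12 - 1*6 = -12 - 6 = -18)
(U(-7, 3) + (-4 + (-5 + 0))*3)*j = ((2 + 3 + 2*(-7) + 3*(-7)) + (-4 + (-5 + 0))*3)*(-18) = ((2 + 3 - 14 - 21) + (-4 - 5)*3)*(-18) = (-30 - 9*3)*(-18) = (-30 - 27)*(-18) = -57*(-18) = 1026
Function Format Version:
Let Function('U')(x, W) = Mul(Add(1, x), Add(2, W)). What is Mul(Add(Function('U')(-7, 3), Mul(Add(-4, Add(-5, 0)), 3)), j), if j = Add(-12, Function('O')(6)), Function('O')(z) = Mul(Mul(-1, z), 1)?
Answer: 1026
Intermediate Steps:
Function('O')(z) = Mul(-1, z)
j = -18 (j = Add(-12, Mul(-1, 6)) = Add(-12, -6) = -18)
Mul(Add(Function('U')(-7, 3), Mul(Add(-4, Add(-5, 0)), 3)), j) = Mul(Add(Add(2, 3, Mul(2, -7), Mul(3, -7)), Mul(Add(-4, Add(-5, 0)), 3)), -18) = Mul(Add(Add(2, 3, -14, -21), Mul(Add(-4, -5), 3)), -18) = Mul(Add(-30, Mul(-9, 3)), -18) = Mul(Add(-30, -27), -18) = Mul(-57, -18) = 1026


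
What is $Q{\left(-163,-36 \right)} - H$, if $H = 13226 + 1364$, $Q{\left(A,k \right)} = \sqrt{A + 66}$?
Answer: $-14590 + i \sqrt{97} \approx -14590.0 + 9.8489 i$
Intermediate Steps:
$Q{\left(A,k \right)} = \sqrt{66 + A}$
$H = 14590$
$Q{\left(-163,-36 \right)} - H = \sqrt{66 - 163} - 14590 = \sqrt{-97} - 14590 = i \sqrt{97} - 14590 = -14590 + i \sqrt{97}$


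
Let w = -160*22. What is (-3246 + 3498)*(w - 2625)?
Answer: -1548540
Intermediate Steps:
w = -3520
(-3246 + 3498)*(w - 2625) = (-3246 + 3498)*(-3520 - 2625) = 252*(-6145) = -1548540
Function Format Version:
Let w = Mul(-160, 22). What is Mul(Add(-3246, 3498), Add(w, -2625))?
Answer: -1548540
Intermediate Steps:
w = -3520
Mul(Add(-3246, 3498), Add(w, -2625)) = Mul(Add(-3246, 3498), Add(-3520, -2625)) = Mul(252, -6145) = -1548540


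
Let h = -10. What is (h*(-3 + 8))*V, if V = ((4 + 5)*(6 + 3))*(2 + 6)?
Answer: -32400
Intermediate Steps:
V = 648 (V = (9*9)*8 = 81*8 = 648)
(h*(-3 + 8))*V = -10*(-3 + 8)*648 = -10*5*648 = -50*648 = -32400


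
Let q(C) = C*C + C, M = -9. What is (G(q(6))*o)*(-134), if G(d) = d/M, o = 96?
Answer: 60032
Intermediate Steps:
q(C) = C + C² (q(C) = C² + C = C + C²)
G(d) = -d/9 (G(d) = d/(-9) = d*(-⅑) = -d/9)
(G(q(6))*o)*(-134) = (-2*(1 + 6)/3*96)*(-134) = (-2*7/3*96)*(-134) = (-⅑*42*96)*(-134) = -14/3*96*(-134) = -448*(-134) = 60032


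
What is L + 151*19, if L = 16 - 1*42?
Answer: 2843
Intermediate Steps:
L = -26 (L = 16 - 42 = -26)
L + 151*19 = -26 + 151*19 = -26 + 2869 = 2843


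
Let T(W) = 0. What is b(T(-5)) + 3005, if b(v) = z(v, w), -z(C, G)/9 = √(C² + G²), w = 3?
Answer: 2978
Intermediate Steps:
z(C, G) = -9*√(C² + G²)
b(v) = -9*√(9 + v²) (b(v) = -9*√(v² + 3²) = -9*√(v² + 9) = -9*√(9 + v²))
b(T(-5)) + 3005 = -9*√(9 + 0²) + 3005 = -9*√(9 + 0) + 3005 = -9*√9 + 3005 = -9*3 + 3005 = -27 + 3005 = 2978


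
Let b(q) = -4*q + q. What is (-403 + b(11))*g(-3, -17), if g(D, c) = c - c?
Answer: 0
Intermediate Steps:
b(q) = -3*q
g(D, c) = 0
(-403 + b(11))*g(-3, -17) = (-403 - 3*11)*0 = (-403 - 33)*0 = -436*0 = 0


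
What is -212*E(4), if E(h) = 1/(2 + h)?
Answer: -106/3 ≈ -35.333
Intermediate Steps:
-212*E(4) = -212/(2 + 4) = -212/6 = -212*1/6 = -106/3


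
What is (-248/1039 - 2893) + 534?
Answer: -2451249/1039 ≈ -2359.2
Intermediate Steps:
(-248/1039 - 2893) + 534 = -3006075/1039 + 534 = -2451249/1039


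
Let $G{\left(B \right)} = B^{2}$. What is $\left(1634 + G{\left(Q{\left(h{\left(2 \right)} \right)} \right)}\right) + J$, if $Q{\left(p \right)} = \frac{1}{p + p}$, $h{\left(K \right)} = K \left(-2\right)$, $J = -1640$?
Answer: $- \frac{383}{64} \approx -5.9844$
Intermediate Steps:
$h{\left(K \right)} = - 2 K$
$Q{\left(p \right)} = \frac{1}{2 p}$
$\left(1634 + G{\left(Q{\left(h{\left(2 \right)} \right)} \right)}\right) + J = \left(1634 + \left(\frac{1}{2 \left(\left(-2\right) 2\right)}\right)^{2}\right) - 1640 = \left(1634 + \left(\frac{1}{2 \left(-4\right)}\right)^{2}\right) - 1640 = \left(1634 + \left(\frac{1}{2} \left(- \frac{1}{4}\right)\right)^{2}\right) - 1640 = \left(1634 + \left(- \frac{1}{8}\right)^{2}\right) - 1640 = \left(1634 + \frac{1}{64}\right) - 1640 = \frac{104577}{64} - 1640 = - \frac{383}{64}$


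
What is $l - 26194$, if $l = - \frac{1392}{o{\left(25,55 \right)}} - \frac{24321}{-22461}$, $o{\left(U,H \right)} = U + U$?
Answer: $- \frac{4907870227}{187175} \approx -26221.0$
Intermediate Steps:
$o{\left(U,H \right)} = 2 U$
$l = - \frac{5008277}{187175}$ ($l = - \frac{1392}{2 \cdot 25} - \frac{24321}{-22461} = - \frac{1392}{50} - - \frac{8107}{7487} = \left(-1392\right) \frac{1}{50} + \frac{8107}{7487} = - \frac{696}{25} + \frac{8107}{7487} = - \frac{5008277}{187175} \approx -26.757$)
$l - 26194 = - \frac{5008277}{187175} - 26194 = - \frac{4907870227}{187175}$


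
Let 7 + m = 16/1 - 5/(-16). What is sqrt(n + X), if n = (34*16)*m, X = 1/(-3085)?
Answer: sqrt(48214258765)/3085 ≈ 71.176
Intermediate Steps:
m = 149/16 (m = -7 + (16/1 - 5/(-16)) = -7 + (16*1 - 5*(-1/16)) = -7 + (16 + 5/16) = -7 + 261/16 = 149/16 ≈ 9.3125)
X = -1/3085 ≈ -0.00032415
n = 5066 (n = (34*16)*(149/16) = 544*(149/16) = 5066)
sqrt(n + X) = sqrt(5066 - 1/3085) = sqrt(15628609/3085) = sqrt(48214258765)/3085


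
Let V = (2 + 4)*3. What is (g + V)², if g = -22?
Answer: 16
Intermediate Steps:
V = 18 (V = 6*3 = 18)
(g + V)² = (-22 + 18)² = (-4)² = 16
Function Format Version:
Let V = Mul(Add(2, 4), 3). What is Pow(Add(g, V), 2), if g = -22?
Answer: 16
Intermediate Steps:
V = 18 (V = Mul(6, 3) = 18)
Pow(Add(g, V), 2) = Pow(Add(-22, 18), 2) = Pow(-4, 2) = 16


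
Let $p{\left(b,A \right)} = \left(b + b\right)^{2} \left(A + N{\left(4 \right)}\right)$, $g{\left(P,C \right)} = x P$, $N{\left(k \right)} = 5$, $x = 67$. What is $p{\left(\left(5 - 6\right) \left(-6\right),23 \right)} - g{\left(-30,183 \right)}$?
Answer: $6042$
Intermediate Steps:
$g{\left(P,C \right)} = 67 P$
$p{\left(b,A \right)} = 4 b^{2} \left(5 + A\right)$ ($p{\left(b,A \right)} = \left(b + b\right)^{2} \left(A + 5\right) = \left(2 b\right)^{2} \left(5 + A\right) = 4 b^{2} \left(5 + A\right)$)
$p{\left(\left(5 - 6\right) \left(-6\right),23 \right)} - g{\left(-30,183 \right)} = 4 \left(\left(5 - 6\right) \left(-6\right)\right)^{2} \left(5 + 23\right) - 67 \left(-30\right) = 4 \left(\left(-1\right) \left(-6\right)\right)^{2} \cdot 28 - -2010 = 4 \cdot 6^{2} \cdot 28 + 2010 = 4 \cdot 36 \cdot 28 + 2010 = 4032 + 2010 = 6042$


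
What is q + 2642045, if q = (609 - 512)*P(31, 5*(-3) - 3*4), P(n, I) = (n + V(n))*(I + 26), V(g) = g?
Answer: 2636031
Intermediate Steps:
P(n, I) = 2*n*(26 + I) (P(n, I) = (n + n)*(I + 26) = (2*n)*(26 + I) = 2*n*(26 + I))
q = -6014 (q = (609 - 512)*(2*31*(26 + (5*(-3) - 3*4))) = 97*(2*31*(26 + (-15 - 12))) = 97*(2*31*(26 - 27)) = 97*(2*31*(-1)) = 97*(-62) = -6014)
q + 2642045 = -6014 + 2642045 = 2636031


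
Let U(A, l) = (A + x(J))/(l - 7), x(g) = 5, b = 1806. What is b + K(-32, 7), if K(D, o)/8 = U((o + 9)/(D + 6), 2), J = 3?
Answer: 116934/65 ≈ 1799.0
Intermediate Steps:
U(A, l) = (5 + A)/(-7 + l) (U(A, l) = (A + 5)/(l - 7) = (5 + A)/(-7 + l))
K(D, o) = -8 - 8*(9 + o)/(5*(6 + D)) (K(D, o) = 8*((5 + (o + 9)/(D + 6))/(-7 + 2)) = 8*((5 + (9 + o)/(6 + D))/(-5)) = 8*(-(5 + (9 + o)/(6 + D))/5) = 8*(-1 - (9 + o)/(5*(6 + D))) = -8 - 8*(9 + o)/(5*(6 + D)))
b + K(-32, 7) = 1806 + 8*(-39 - 1*7 - 5*(-32))/(5*(6 - 32)) = 1806 + (8/5)*(-39 - 7 + 160)/(-26) = 1806 + (8/5)*(-1/26)*114 = 1806 - 456/65 = 116934/65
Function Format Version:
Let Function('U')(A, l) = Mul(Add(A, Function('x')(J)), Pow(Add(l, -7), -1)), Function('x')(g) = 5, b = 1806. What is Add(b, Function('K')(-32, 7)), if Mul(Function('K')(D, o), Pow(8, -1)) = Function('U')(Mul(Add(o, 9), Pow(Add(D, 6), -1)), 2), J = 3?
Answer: Rational(116934, 65) ≈ 1799.0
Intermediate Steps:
Function('U')(A, l) = Mul(Pow(Add(-7, l), -1), Add(5, A)) (Function('U')(A, l) = Mul(Add(A, 5), Pow(Add(l, -7), -1)) = Mul(Add(5, A), Pow(Add(-7, l), -1)) = Mul(Pow(Add(-7, l), -1), Add(5, A)))
Function('K')(D, o) = Add(-8, Mul(Rational(-8, 5), Pow(Add(6, D), -1), Add(9, o))) (Function('K')(D, o) = Mul(8, Mul(Pow(Add(-7, 2), -1), Add(5, Mul(Add(o, 9), Pow(Add(D, 6), -1))))) = Mul(8, Mul(Pow(-5, -1), Add(5, Mul(Add(9, o), Pow(Add(6, D), -1))))) = Mul(8, Mul(Rational(-1, 5), Add(5, Mul(Pow(Add(6, D), -1), Add(9, o))))) = Mul(8, Add(-1, Mul(Rational(-1, 5), Pow(Add(6, D), -1), Add(9, o)))) = Add(-8, Mul(Rational(-8, 5), Pow(Add(6, D), -1), Add(9, o))))
Add(b, Function('K')(-32, 7)) = Add(1806, Mul(Rational(8, 5), Pow(Add(6, -32), -1), Add(-39, Mul(-1, 7), Mul(-5, -32)))) = Add(1806, Mul(Rational(8, 5), Pow(-26, -1), Add(-39, -7, 160))) = Add(1806, Mul(Rational(8, 5), Rational(-1, 26), 114)) = Add(1806, Rational(-456, 65)) = Rational(116934, 65)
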